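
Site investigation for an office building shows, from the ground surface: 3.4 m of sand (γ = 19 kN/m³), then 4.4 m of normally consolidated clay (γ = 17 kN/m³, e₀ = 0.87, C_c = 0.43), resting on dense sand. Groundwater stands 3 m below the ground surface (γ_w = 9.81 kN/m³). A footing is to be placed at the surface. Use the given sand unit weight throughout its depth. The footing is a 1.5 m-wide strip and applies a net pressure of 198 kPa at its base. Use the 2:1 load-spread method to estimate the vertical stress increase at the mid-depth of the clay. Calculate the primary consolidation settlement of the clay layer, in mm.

Mid-depth of clay below the ground surface: z = 3.4 + 4.4/2 = 5.6 m.
Total vertical stress at mid-clay: σ_v = 19×3.4 + 17×2.2 = 102 kPa.
Pore pressure: u = 9.81×(5.6 − 3) = 25.506 kPa.
Initial effective stress: σ'_0 = σ_v − u = 102 − 25.506 = 76.494 kPa.
Stress increase at mid-clay by the 2:1 spreading method:
Δσ = qB/(B+z) = 198×1.5/(1.5+5.6) = 41.831 kPa
Final effective stress: σ'_f = σ'_0 + Δσ = 76.494 + 41.831 = 118.33 kPa.
Normally consolidated clay, so the full stress increment lies on the virgin compression line:
S_c = C_c·H/(1+e₀)·log₁₀(σ'_f/σ'_0) = 0.43×4.4/(1+0.87)×log₁₀(118.33/76.494)
    = 1.0118 × 0.18947 = 0.1917 m

S_c ≈ 192 mm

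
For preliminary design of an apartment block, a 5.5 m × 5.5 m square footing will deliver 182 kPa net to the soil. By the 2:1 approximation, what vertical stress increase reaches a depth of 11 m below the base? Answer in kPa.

By the 2:1 method the load spreads at 1 horizontal : 2 vertical, so at depth z the loaded area has grown by z in each plan dimension:
Δσ = qBL/((B+z)(L+z)) = 182×5.5×5.5/((5.5+11)(5.5+11)) = 20.222 kPa

Δσ_z ≈ 20.2 kPa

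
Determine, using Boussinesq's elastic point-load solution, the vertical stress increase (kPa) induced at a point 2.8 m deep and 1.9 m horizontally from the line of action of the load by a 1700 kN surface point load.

Boussinesq vertical stress below a point load on an elastic half-space:
Δσ_z = 3P/(2πz²) · [1 + (r/z)²]^(−5/2)
r/z = 1.9/2.8 = 0.67857; [1+(r/z)²]^(−5/2) = 0.38795.
Δσ_z = 3×1700/(2π×2.8²) × 0.38795 = 103.53 × 0.38795 = 40.16 kPa

Δσ_z ≈ 40.2 kPa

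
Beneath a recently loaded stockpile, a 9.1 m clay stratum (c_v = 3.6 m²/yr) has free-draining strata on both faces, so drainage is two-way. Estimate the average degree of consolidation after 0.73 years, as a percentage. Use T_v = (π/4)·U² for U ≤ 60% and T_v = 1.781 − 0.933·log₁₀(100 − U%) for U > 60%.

Drainage path length: H_d = H/2 = 4.55 m (double drainage).
T_v = c_v·t/H_d² = 3.6×0.73/4.55² = 0.12694.
T_v = 0.12694 corresponds to the U ≤ 60% branch:
U = √(4T_v/π) = 0.402

U ≈ 40.2 %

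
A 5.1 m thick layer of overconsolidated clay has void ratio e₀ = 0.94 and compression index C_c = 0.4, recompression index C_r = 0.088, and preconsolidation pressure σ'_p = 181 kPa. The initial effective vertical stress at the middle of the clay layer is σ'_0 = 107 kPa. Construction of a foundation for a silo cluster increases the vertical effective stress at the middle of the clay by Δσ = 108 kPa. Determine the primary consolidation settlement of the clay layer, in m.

Final effective stress: σ'_f = 107 + 108 = 215 kPa.
σ'_f = 215 > σ'_p = 181 kPa, so the stress path crosses the preconsolidation pressure — recompression up to σ'_p, then virgin compression beyond:
S_c = H/(1+e₀)·[C_r·log₁₀(σ'_p/σ'_0) + C_c·log₁₀(σ'_f/σ'_p)]
    = 5.1/1.94 × [0.088×log₁₀(181/107) + 0.4×log₁₀(215/181)]
    = 2.6289 × [0.02009 + 0.029904] = 0.1314 m

S_c ≈ 0.131 m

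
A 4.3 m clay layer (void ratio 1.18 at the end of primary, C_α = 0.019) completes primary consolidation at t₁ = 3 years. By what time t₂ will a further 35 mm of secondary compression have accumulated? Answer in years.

S_s = C_α·H/(1+e_p)·log₁₀(t₂/t₁) ⇒ log₁₀(t₂/t₁) = S_s·(1+e_p)/(C_α·H).
log₁₀(t₂/t₁) = 0.035 × (1+1.18) / (0.019×4.3) = 0.9339
t₂ = t₁ × 10^0.9339 = 3 × 8.588 = 25.76 years

t₂ ≈ 25.8 years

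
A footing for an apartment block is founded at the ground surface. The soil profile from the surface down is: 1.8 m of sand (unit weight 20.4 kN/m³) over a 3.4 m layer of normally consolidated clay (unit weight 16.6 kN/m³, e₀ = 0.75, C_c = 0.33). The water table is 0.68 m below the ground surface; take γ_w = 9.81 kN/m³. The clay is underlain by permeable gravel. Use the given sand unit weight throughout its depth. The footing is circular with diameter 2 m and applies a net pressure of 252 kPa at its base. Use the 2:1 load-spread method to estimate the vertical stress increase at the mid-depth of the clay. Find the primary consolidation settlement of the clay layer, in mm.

Mid-depth of clay below the ground surface: z = 1.8 + 3.4/2 = 3.5 m.
Total vertical stress at mid-clay: σ_v = 20.4×1.8 + 16.6×1.7 = 64.94 kPa.
Pore pressure: u = 9.81×(3.5 − 0.68) = 27.664 kPa.
Initial effective stress: σ'_0 = σ_v − u = 64.94 − 27.664 = 37.276 kPa.
Stress increase at mid-clay by the 2:1 spreading method:
Δσ ≈ qD²/(D+z)² = 252×2²/(2+3.5)² = 33.322 kPa
Final effective stress: σ'_f = σ'_0 + Δσ = 37.276 + 33.322 = 70.598 kPa.
Normally consolidated clay, so the full stress increment lies on the virgin compression line:
S_c = C_c·H/(1+e₀)·log₁₀(σ'_f/σ'_0) = 0.33×3.4/(1+0.75)×log₁₀(70.598/37.276)
    = 0.64114 × 0.27736 = 0.1778 m

S_c ≈ 178 mm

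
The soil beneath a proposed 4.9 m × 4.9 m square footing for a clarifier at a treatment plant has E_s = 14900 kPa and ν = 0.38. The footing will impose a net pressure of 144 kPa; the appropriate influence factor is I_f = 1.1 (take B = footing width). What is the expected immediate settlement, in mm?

S_e ≈ 44.6 mm

Immediate (elastic) settlement: S_e = q·B·(1−ν²)/E_s · I_f.
S_e = 144 × 4.9 × (1 − 0.38²) / 14900 × 1.1
    = 144 × 4.9 × 0.8556 / 14900 × 1.1
    = 0.04457 m = 44.57 mm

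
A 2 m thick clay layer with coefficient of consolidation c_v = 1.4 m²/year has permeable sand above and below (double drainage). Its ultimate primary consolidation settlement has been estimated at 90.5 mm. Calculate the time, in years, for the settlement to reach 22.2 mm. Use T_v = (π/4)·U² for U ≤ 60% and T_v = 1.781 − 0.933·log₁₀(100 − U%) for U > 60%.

Drainage path length: H_d = H/2 = 1 m (double drainage).
U = S(t)/S_ult = 22.2/90.5 = 0.2453.
U ≤ 60%: T_v = (π/4)·U² = (π/4)×0.2453² = 0.047261.
t = T_v·H_d²/c_v = 0.047261×1²/1.4 = 0.03376 years.

t ≈ 0.0338 years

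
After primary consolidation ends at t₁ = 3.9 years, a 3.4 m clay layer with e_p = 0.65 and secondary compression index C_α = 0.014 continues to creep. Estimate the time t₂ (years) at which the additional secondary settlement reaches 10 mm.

t₂ ≈ 8.66 years

S_s = C_α·H/(1+e_p)·log₁₀(t₂/t₁) ⇒ log₁₀(t₂/t₁) = S_s·(1+e_p)/(C_α·H).
log₁₀(t₂/t₁) = 0.01 × (1+0.65) / (0.014×3.4) = 0.3466
t₂ = t₁ × 10^0.3466 = 3.9 × 2.221 = 8.664 years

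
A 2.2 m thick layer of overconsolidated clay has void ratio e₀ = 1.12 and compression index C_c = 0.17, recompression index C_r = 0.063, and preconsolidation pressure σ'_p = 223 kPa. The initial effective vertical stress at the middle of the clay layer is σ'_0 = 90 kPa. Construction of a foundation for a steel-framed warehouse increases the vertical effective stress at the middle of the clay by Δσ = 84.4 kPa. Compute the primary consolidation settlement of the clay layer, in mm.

S_c ≈ 18.8 mm

Final effective stress: σ'_f = 90 + 84.4 = 174.4 kPa.
σ'_f = 174.4 ≤ σ'_p = 223 kPa, so the clay remains overconsolidated and only the recompression index applies:
S_c = C_r·H/(1+e₀)·log₁₀(σ'_f/σ'_0) = 0.063×2.2/2.12×log₁₀(174.4/90)
    = 0.065375 × 0.2873 = 0.01878 m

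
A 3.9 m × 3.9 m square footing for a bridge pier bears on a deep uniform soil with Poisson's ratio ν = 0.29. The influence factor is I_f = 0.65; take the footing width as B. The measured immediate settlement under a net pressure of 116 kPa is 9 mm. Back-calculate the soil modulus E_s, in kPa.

S_e = q·B·(1−ν²)/E_s · I_f  ⇒  E_s = q·B·(1−ν²)·I_f / S_e.
E_s = 116 × 3.9 × 0.9159 × 0.65 / 0.009 = 29930 kPa

E_s ≈ 29900 kPa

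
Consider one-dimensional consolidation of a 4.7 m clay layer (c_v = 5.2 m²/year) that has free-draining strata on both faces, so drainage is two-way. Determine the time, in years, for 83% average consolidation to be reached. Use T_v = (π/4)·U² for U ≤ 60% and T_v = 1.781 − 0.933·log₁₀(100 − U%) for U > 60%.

Drainage path length: H_d = H/2 = 2.35 m (double drainage).
U > 60%: T_v = 1.781 − 0.933·log₁₀(100 − 83) = 0.63299.
t = T_v·H_d²/c_v = 0.63299×2.35²/5.2 = 0.6722 years.

t ≈ 0.672 years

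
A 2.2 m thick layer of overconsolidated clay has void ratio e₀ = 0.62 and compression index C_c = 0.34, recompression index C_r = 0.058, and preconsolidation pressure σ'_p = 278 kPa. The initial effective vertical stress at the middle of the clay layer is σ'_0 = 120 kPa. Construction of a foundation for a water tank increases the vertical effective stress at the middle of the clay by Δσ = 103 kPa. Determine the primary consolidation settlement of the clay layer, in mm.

Final effective stress: σ'_f = 120 + 103 = 223 kPa.
σ'_f = 223 ≤ σ'_p = 278 kPa, so the clay remains overconsolidated and only the recompression index applies:
S_c = C_r·H/(1+e₀)·log₁₀(σ'_f/σ'_0) = 0.058×2.2/1.62×log₁₀(223/120)
    = 0.078764 × 0.26912 = 0.0212 m

S_c ≈ 21.2 mm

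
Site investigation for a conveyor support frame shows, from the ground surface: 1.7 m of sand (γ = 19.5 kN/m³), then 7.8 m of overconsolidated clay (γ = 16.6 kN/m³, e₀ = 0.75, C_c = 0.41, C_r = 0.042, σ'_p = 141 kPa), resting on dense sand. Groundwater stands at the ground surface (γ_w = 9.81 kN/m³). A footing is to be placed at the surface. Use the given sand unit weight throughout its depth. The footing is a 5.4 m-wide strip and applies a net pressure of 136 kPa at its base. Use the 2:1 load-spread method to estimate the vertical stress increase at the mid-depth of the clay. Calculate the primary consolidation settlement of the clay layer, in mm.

S_c ≈ 76.2 mm

Mid-depth of clay below the ground surface: z = 1.7 + 7.8/2 = 5.6 m.
Total vertical stress at mid-clay: σ_v = 19.5×1.7 + 16.6×3.9 = 97.89 kPa.
Pore pressure: u = 9.81×(5.6 − 0) = 54.936 kPa.
Initial effective stress: σ'_0 = σ_v − u = 97.89 − 54.936 = 42.954 kPa.
Stress increase at mid-clay by the 2:1 spreading method:
Δσ = qB/(B+z) = 136×5.4/(5.4+5.6) = 66.764 kPa
Final effective stress: σ'_f = 42.954 + 66.764 = 109.72 kPa.
σ'_f = 109.72 ≤ σ'_p = 141 kPa, so the clay remains overconsolidated and only the recompression index applies:
S_c = C_r·H/(1+e₀)·log₁₀(σ'_f/σ'_0) = 0.042×7.8/1.75×log₁₀(109.72/42.954)
    = 0.1872 × 0.40728 = 0.07624 m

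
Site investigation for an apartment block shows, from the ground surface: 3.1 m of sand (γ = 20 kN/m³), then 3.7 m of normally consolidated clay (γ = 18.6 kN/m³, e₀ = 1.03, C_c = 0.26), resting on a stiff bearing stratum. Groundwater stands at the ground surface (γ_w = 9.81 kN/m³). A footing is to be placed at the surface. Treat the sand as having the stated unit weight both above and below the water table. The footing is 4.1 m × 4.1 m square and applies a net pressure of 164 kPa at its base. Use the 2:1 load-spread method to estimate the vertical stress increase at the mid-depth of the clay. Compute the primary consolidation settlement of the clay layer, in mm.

S_c ≈ 110 mm

Mid-depth of clay below the ground surface: z = 3.1 + 3.7/2 = 4.95 m.
Total vertical stress at mid-clay: σ_v = 20×3.1 + 18.6×1.85 = 96.41 kPa.
Pore pressure: u = 9.81×(4.95 − 0) = 48.56 kPa.
Initial effective stress: σ'_0 = σ_v − u = 96.41 − 48.56 = 47.85 kPa.
Stress increase at mid-clay by the 2:1 spreading method:
Δσ = qBL/((B+z)(L+z)) = 164×4.1×4.1/((4.1+4.95)(4.1+4.95)) = 33.66 kPa
Final effective stress: σ'_f = σ'_0 + Δσ = 47.85 + 33.66 = 81.51 kPa.
Normally consolidated clay, so the full stress increment lies on the virgin compression line:
S_c = C_c·H/(1+e₀)·log₁₀(σ'_f/σ'_0) = 0.26×3.7/(1+1.03)×log₁₀(81.51/47.85)
    = 0.47389 × 0.23133 = 0.1096 m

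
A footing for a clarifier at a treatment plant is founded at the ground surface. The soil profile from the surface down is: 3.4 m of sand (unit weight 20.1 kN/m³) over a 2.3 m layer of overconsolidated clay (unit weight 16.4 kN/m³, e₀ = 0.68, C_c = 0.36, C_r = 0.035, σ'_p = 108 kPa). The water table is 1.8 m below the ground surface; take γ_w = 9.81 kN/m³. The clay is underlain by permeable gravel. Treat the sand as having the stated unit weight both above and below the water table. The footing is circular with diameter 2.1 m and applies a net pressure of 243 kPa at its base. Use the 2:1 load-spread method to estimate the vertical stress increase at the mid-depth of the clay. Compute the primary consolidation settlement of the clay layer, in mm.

Mid-depth of clay below the ground surface: z = 3.4 + 2.3/2 = 4.55 m.
Total vertical stress at mid-clay: σ_v = 20.1×3.4 + 16.4×1.15 = 87.2 kPa.
Pore pressure: u = 9.81×(4.55 − 1.8) = 26.978 kPa.
Initial effective stress: σ'_0 = σ_v − u = 87.2 − 26.978 = 60.222 kPa.
Stress increase at mid-clay by the 2:1 spreading method:
Δσ ≈ qD²/(D+z)² = 243×2.1²/(2.1+4.55)² = 24.233 kPa
Final effective stress: σ'_f = 60.222 + 24.233 = 84.455 kPa.
σ'_f = 84.455 ≤ σ'_p = 108 kPa, so the clay remains overconsolidated and only the recompression index applies:
S_c = C_r·H/(1+e₀)·log₁₀(σ'_f/σ'_0) = 0.035×2.3/1.68×log₁₀(84.455/60.222)
    = 0.047915 × 0.14687 = 0.007037 m

S_c ≈ 7.04 mm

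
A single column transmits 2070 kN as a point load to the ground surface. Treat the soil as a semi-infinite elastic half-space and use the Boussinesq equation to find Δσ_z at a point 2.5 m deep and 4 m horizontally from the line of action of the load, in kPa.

Boussinesq vertical stress below a point load on an elastic half-space:
Δσ_z = 3P/(2πz²) · [1 + (r/z)²]^(−5/2)
r/z = 4/2.5 = 1.6; [1+(r/z)²]^(−5/2) = 0.041819.
Δσ_z = 3×2070/(2π×2.5²) × 0.041819 = 158.14 × 0.041819 = 6.613 kPa

Δσ_z ≈ 6.61 kPa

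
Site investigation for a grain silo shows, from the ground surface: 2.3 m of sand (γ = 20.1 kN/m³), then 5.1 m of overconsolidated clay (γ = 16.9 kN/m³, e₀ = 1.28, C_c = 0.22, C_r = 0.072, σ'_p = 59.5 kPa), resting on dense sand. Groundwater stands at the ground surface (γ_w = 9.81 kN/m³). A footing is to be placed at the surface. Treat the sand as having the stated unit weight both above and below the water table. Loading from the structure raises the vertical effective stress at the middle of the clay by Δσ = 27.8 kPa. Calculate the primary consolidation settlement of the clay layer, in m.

S_c ≈ 0.0581 m

Mid-depth of clay below the ground surface: z = 2.3 + 5.1/2 = 4.85 m.
Total vertical stress at mid-clay: σ_v = 20.1×2.3 + 16.9×2.55 = 89.325 kPa.
Pore pressure: u = 9.81×(4.85 − 0) = 47.578 kPa.
Initial effective stress: σ'_0 = σ_v − u = 89.325 − 47.578 = 41.747 kPa.
Final effective stress: σ'_f = 41.747 + 27.8 = 69.547 kPa.
σ'_f = 69.547 > σ'_p = 59.5 kPa, so the stress path crosses the preconsolidation pressure — recompression up to σ'_p, then virgin compression beyond:
S_c = H/(1+e₀)·[C_r·log₁₀(σ'_p/σ'_0) + C_c·log₁₀(σ'_f/σ'_p)]
    = 5.1/2.28 × [0.072×log₁₀(59.5/41.747) + 0.22×log₁₀(69.547/59.5)]
    = 2.2368 × [0.01108 + 0.014908] = 0.05813 m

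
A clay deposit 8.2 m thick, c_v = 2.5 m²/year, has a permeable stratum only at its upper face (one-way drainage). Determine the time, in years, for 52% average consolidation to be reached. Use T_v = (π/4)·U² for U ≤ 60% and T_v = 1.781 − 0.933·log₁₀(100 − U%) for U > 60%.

t ≈ 5.71 years

Drainage path length: H_d = H = 8.2 m (single drainage).
U ≤ 60%: T_v = (π/4)·U² = (π/4)×0.52² = 0.21237.
t = T_v·H_d²/c_v = 0.21237×8.2²/2.5 = 5.712 years.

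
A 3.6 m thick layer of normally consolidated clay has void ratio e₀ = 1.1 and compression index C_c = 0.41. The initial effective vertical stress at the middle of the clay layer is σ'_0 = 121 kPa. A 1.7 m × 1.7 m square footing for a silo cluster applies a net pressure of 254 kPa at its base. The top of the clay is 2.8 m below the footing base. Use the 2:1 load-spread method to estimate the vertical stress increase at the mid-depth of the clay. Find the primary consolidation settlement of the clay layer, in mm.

S_c ≈ 43.4 mm

Mid-depth of clay below the footing base: z = 2.8 + 3.6/2 = 4.6 m.
Stress increase at mid-clay by the 2:1 spreading method:
Δσ = qBL/((B+z)(L+z)) = 254×1.7×1.7/((1.7+4.6)(1.7+4.6)) = 18.495 kPa
Final effective stress: σ'_f = σ'_0 + Δσ = 121 + 18.495 = 139.5 kPa.
Normally consolidated clay, so the full stress increment lies on the virgin compression line:
S_c = C_c·H/(1+e₀)·log₁₀(σ'_f/σ'_0) = 0.41×3.6/(1+1.1)×log₁₀(139.5/121)
    = 0.70286 × 0.061789 = 0.04343 m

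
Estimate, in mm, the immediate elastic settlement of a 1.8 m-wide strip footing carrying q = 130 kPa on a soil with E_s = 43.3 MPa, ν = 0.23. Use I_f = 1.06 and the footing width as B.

Immediate (elastic) settlement: S_e = q·B·(1−ν²)/E_s · I_f.
E_s = 43.3 MPa = 43300 kPa.
S_e = 130 × 1.8 × (1 − 0.23²) / 43300 × 1.06
    = 130 × 1.8 × 0.9471 / 43300 × 1.06
    = 0.005425 m = 5.425 mm

S_e ≈ 5.43 mm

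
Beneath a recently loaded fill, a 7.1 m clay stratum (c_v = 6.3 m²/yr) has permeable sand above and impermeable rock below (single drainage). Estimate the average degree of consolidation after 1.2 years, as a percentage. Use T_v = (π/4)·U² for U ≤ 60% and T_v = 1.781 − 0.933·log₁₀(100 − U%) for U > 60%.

Drainage path length: H_d = H = 7.1 m (single drainage).
T_v = c_v·t/H_d² = 6.3×1.2/7.1² = 0.14997.
T_v = 0.14997 corresponds to the U ≤ 60% branch:
U = √(4T_v/π) = 0.437

U ≈ 43.7 %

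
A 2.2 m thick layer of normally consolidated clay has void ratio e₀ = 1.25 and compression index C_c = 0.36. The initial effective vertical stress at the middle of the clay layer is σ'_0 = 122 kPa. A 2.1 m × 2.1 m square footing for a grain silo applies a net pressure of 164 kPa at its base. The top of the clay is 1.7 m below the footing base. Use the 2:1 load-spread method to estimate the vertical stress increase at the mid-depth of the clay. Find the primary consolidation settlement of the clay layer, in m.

Mid-depth of clay below the footing base: z = 1.7 + 2.2/2 = 2.8 m.
Stress increase at mid-clay by the 2:1 spreading method:
Δσ = qBL/((B+z)(L+z)) = 164×2.1×2.1/((2.1+2.8)(2.1+2.8)) = 30.122 kPa
Final effective stress: σ'_f = σ'_0 + Δσ = 122 + 30.122 = 152.12 kPa.
Normally consolidated clay, so the full stress increment lies on the virgin compression line:
S_c = C_c·H/(1+e₀)·log₁₀(σ'_f/σ'_0) = 0.36×2.2/(1+1.25)×log₁₀(152.12/122)
    = 0.352 × 0.095826 = 0.03373 m

S_c ≈ 0.0337 m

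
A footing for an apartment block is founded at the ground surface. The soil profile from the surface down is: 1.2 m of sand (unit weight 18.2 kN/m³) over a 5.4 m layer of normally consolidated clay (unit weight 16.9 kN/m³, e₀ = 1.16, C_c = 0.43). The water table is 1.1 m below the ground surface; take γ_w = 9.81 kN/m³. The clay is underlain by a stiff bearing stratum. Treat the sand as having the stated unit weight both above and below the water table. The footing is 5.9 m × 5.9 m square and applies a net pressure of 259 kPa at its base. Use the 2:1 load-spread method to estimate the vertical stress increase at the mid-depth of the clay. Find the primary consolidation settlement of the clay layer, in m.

S_c ≈ 0.564 m

Mid-depth of clay below the ground surface: z = 1.2 + 5.4/2 = 3.9 m.
Total vertical stress at mid-clay: σ_v = 18.2×1.2 + 16.9×2.7 = 67.47 kPa.
Pore pressure: u = 9.81×(3.9 − 1.1) = 27.468 kPa.
Initial effective stress: σ'_0 = σ_v − u = 67.47 − 27.468 = 40.002 kPa.
Stress increase at mid-clay by the 2:1 spreading method:
Δσ = qBL/((B+z)(L+z)) = 259×5.9×5.9/((5.9+3.9)(5.9+3.9)) = 93.875 kPa
Final effective stress: σ'_f = σ'_0 + Δσ = 40.002 + 93.875 = 133.88 kPa.
Normally consolidated clay, so the full stress increment lies on the virgin compression line:
S_c = C_c·H/(1+e₀)·log₁₀(σ'_f/σ'_0) = 0.43×5.4/(1+1.16)×log₁₀(133.88/40.002)
    = 1.075 × 0.52463 = 0.564 m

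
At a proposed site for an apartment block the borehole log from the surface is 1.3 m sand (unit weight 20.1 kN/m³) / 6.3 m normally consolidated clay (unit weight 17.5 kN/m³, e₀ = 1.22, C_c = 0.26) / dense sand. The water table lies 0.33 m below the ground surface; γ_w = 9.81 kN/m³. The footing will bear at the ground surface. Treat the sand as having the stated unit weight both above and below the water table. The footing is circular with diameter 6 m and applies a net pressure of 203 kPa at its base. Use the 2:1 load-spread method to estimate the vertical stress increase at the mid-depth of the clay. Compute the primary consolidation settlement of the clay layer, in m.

S_c ≈ 0.311 m

Mid-depth of clay below the ground surface: z = 1.3 + 6.3/2 = 4.45 m.
Total vertical stress at mid-clay: σ_v = 20.1×1.3 + 17.5×3.15 = 81.255 kPa.
Pore pressure: u = 9.81×(4.45 − 0.33) = 40.417 kPa.
Initial effective stress: σ'_0 = σ_v − u = 81.255 − 40.417 = 40.838 kPa.
Stress increase at mid-clay by the 2:1 spreading method:
Δσ ≈ qD²/(D+z)² = 203×6²/(6+4.45)² = 66.922 kPa
Final effective stress: σ'_f = σ'_0 + Δσ = 40.838 + 66.922 = 107.76 kPa.
Normally consolidated clay, so the full stress increment lies on the virgin compression line:
S_c = C_c·H/(1+e₀)·log₁₀(σ'_f/σ'_0) = 0.26×6.3/(1+1.22)×log₁₀(107.76/40.838)
    = 0.73784 × 0.42139 = 0.3109 m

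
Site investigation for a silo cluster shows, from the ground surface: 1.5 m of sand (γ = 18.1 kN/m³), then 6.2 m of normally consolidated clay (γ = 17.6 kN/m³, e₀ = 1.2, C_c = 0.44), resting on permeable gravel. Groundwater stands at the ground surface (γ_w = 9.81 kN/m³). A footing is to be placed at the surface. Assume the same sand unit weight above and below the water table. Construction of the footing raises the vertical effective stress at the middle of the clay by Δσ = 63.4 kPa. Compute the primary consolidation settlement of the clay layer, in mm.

S_c ≈ 541 mm

Mid-depth of clay below the ground surface: z = 1.5 + 6.2/2 = 4.6 m.
Total vertical stress at mid-clay: σ_v = 18.1×1.5 + 17.6×3.1 = 81.71 kPa.
Pore pressure: u = 9.81×(4.6 − 0) = 45.126 kPa.
Initial effective stress: σ'_0 = σ_v − u = 81.71 − 45.126 = 36.584 kPa.
Final effective stress: σ'_f = σ'_0 + Δσ = 36.584 + 63.4 = 99.984 kPa.
Normally consolidated clay, so the full stress increment lies on the virgin compression line:
S_c = C_c·H/(1+e₀)·log₁₀(σ'_f/σ'_0) = 0.44×6.2/(1+1.2)×log₁₀(99.984/36.584)
    = 1.24 × 0.43664 = 0.5414 m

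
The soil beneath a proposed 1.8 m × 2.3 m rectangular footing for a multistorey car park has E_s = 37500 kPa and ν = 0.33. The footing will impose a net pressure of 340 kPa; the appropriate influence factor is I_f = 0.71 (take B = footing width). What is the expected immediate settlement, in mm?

Immediate (elastic) settlement: S_e = q·B·(1−ν²)/E_s · I_f.
S_e = 340 × 1.8 × (1 − 0.33²) / 37500 × 0.71
    = 340 × 1.8 × 0.8911 / 37500 × 0.71
    = 0.01033 m = 10.33 mm

S_e ≈ 10.3 mm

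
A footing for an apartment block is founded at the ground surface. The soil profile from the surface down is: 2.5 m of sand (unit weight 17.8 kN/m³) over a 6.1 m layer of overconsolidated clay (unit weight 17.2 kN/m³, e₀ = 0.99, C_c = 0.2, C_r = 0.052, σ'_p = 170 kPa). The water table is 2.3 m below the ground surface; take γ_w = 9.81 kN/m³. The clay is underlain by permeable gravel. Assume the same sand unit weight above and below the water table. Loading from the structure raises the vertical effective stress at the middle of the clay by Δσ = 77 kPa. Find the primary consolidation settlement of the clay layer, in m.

Mid-depth of clay below the ground surface: z = 2.5 + 6.1/2 = 5.55 m.
Total vertical stress at mid-clay: σ_v = 17.8×2.5 + 17.2×3.05 = 96.96 kPa.
Pore pressure: u = 9.81×(5.55 − 2.3) = 31.883 kPa.
Initial effective stress: σ'_0 = σ_v − u = 96.96 − 31.883 = 65.077 kPa.
Final effective stress: σ'_f = 65.077 + 77 = 142.08 kPa.
σ'_f = 142.08 ≤ σ'_p = 170 kPa, so the clay remains overconsolidated and only the recompression index applies:
S_c = C_r·H/(1+e₀)·log₁₀(σ'_f/σ'_0) = 0.052×6.1/1.99×log₁₀(142.08/65.077)
    = 0.1594 × 0.33911 = 0.05405 m

S_c ≈ 0.0541 m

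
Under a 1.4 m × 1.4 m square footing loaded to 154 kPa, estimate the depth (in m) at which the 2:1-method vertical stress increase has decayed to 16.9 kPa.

2:1 spreading — at depth z the loaded area has grown by z in each plan dimension:
qB²/(B+z)² = Δσ_z ⇒ z = B(√(q/Δσ_z) − 1) = 1.4×(√(154/16.9) − 1) = 2.826 m

z ≈ 2.83 m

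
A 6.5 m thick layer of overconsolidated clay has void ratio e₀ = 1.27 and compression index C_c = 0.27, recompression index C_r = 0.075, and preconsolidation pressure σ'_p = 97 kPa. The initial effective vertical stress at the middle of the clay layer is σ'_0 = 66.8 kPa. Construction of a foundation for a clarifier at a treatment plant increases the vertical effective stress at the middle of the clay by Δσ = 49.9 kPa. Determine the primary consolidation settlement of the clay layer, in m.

Final effective stress: σ'_f = 66.8 + 49.9 = 116.7 kPa.
σ'_f = 116.7 > σ'_p = 97 kPa, so the stress path crosses the preconsolidation pressure — recompression up to σ'_p, then virgin compression beyond:
S_c = H/(1+e₀)·[C_r·log₁₀(σ'_p/σ'_0) + C_c·log₁₀(σ'_f/σ'_p)]
    = 6.5/2.27 × [0.075×log₁₀(97/66.8) + 0.27×log₁₀(116.7/97)]
    = 2.8634 × [0.01215 + 0.021681] = 0.09687 m

S_c ≈ 0.0969 m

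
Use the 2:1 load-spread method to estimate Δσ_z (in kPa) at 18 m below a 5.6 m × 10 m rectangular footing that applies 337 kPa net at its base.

Δσ_z ≈ 28.6 kPa

By the 2:1 method the load spreads at 1 horizontal : 2 vertical, so at depth z the loaded area has grown by z in each plan dimension:
Δσ = qBL/((B+z)(L+z)) = 337×5.6×10/((5.6+18)(10+18)) = 28.559 kPa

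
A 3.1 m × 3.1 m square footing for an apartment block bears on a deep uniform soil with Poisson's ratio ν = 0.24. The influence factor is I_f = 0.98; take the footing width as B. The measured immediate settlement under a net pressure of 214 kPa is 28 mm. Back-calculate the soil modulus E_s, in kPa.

E_s ≈ 21900 kPa

S_e = q·B·(1−ν²)/E_s · I_f  ⇒  E_s = q·B·(1−ν²)·I_f / S_e.
E_s = 214 × 3.1 × 0.9424 × 0.98 / 0.028 = 21880 kPa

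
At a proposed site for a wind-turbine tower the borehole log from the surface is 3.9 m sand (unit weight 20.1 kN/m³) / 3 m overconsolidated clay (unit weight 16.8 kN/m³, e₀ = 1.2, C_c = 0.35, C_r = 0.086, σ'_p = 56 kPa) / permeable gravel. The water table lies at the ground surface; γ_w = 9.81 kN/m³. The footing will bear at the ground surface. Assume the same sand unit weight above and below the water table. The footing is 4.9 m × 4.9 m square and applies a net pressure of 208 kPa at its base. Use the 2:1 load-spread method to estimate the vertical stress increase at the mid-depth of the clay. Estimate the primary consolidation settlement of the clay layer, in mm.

Mid-depth of clay below the ground surface: z = 3.9 + 3/2 = 5.4 m.
Total vertical stress at mid-clay: σ_v = 20.1×3.9 + 16.8×1.5 = 103.59 kPa.
Pore pressure: u = 9.81×(5.4 − 0) = 52.974 kPa.
Initial effective stress: σ'_0 = σ_v − u = 103.59 − 52.974 = 50.616 kPa.
Stress increase at mid-clay by the 2:1 spreading method:
Δσ = qBL/((B+z)(L+z)) = 208×4.9×4.9/((4.9+5.4)(4.9+5.4)) = 47.074 kPa
Final effective stress: σ'_f = 50.616 + 47.074 = 97.69 kPa.
σ'_f = 97.69 > σ'_p = 56 kPa, so the stress path crosses the preconsolidation pressure — recompression up to σ'_p, then virgin compression beyond:
S_c = H/(1+e₀)·[C_r·log₁₀(σ'_p/σ'_0) + C_c·log₁₀(σ'_f/σ'_p)]
    = 3/2.2 × [0.086×log₁₀(56/50.616) + 0.35×log₁₀(97.69/56)]
    = 1.3636 × [0.0037754 + 0.084582] = 0.1205 m

S_c ≈ 120 mm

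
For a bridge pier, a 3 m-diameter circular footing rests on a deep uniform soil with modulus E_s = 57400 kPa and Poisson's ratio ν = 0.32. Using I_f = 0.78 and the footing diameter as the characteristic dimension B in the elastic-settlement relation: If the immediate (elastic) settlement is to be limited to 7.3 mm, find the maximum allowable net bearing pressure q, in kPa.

S_e = q·B·(1−ν²)/E_s · I_f  ⇒  q = S_e·E_s / (B·(1−ν²)·I_f).
q = 0.0073 × 57400 / (3 × 0.8976 × 0.78) = 199.5 kPa

q ≈ 199 kPa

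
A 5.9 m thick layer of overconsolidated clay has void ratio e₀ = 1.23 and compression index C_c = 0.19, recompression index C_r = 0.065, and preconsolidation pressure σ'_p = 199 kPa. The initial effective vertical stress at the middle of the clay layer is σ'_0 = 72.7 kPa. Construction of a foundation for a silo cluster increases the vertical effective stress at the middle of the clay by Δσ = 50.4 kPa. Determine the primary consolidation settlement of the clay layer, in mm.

S_c ≈ 39.3 mm

Final effective stress: σ'_f = 72.7 + 50.4 = 123.1 kPa.
σ'_f = 123.1 ≤ σ'_p = 199 kPa, so the clay remains overconsolidated and only the recompression index applies:
S_c = C_r·H/(1+e₀)·log₁₀(σ'_f/σ'_0) = 0.065×5.9/2.23×log₁₀(123.1/72.7)
    = 0.17197 × 0.22872 = 0.03933 m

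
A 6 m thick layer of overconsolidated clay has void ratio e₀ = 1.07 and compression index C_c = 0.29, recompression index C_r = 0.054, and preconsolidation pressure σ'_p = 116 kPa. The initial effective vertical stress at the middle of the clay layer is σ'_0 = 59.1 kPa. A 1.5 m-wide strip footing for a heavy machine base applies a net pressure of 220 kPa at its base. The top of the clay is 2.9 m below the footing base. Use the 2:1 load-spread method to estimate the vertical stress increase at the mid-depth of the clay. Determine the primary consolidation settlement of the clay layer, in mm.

S_c ≈ 38.2 mm

Mid-depth of clay below the footing base: z = 2.9 + 6/2 = 5.9 m.
Stress increase at mid-clay by the 2:1 spreading method:
Δσ = qB/(B+z) = 220×1.5/(1.5+5.9) = 44.595 kPa
Final effective stress: σ'_f = 59.1 + 44.595 = 103.69 kPa.
σ'_f = 103.69 ≤ σ'_p = 116 kPa, so the clay remains overconsolidated and only the recompression index applies:
S_c = C_r·H/(1+e₀)·log₁₀(σ'_f/σ'_0) = 0.054×6/2.07×log₁₀(103.69/59.1)
    = 0.15652 × 0.24415 = 0.03822 m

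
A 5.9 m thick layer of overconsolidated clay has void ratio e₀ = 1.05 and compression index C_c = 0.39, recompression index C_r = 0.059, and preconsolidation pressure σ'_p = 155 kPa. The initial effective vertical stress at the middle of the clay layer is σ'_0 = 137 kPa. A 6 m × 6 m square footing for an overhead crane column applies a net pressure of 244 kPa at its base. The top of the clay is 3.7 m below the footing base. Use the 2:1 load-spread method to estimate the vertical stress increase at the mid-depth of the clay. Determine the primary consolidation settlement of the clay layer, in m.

S_c ≈ 0.113 m

Mid-depth of clay below the footing base: z = 3.7 + 5.9/2 = 6.65 m.
Stress increase at mid-clay by the 2:1 spreading method:
Δσ = qBL/((B+z)(L+z)) = 244×6×6/((6+6.65)(6+6.65)) = 54.892 kPa
Final effective stress: σ'_f = 137 + 54.892 = 191.89 kPa.
σ'_f = 191.89 > σ'_p = 155 kPa, so the stress path crosses the preconsolidation pressure — recompression up to σ'_p, then virgin compression beyond:
S_c = H/(1+e₀)·[C_r·log₁₀(σ'_p/σ'_0) + C_c·log₁₀(σ'_f/σ'_p)]
    = 5.9/2.05 × [0.059×log₁₀(155/137) + 0.39×log₁₀(191.89/155)]
    = 2.878 × [0.0031631 + 0.036161] = 0.1132 m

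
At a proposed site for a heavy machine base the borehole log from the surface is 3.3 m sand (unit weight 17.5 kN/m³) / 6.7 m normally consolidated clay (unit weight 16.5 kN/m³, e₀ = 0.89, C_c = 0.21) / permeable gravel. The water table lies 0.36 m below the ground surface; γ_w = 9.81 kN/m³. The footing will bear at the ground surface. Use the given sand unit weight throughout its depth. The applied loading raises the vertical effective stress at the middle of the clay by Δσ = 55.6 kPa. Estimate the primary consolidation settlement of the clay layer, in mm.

Mid-depth of clay below the ground surface: z = 3.3 + 6.7/2 = 6.65 m.
Total vertical stress at mid-clay: σ_v = 17.5×3.3 + 16.5×3.35 = 113.03 kPa.
Pore pressure: u = 9.81×(6.65 − 0.36) = 61.705 kPa.
Initial effective stress: σ'_0 = σ_v − u = 113.03 − 61.705 = 51.325 kPa.
Final effective stress: σ'_f = σ'_0 + Δσ = 51.325 + 55.6 = 106.93 kPa.
Normally consolidated clay, so the full stress increment lies on the virgin compression line:
S_c = C_c·H/(1+e₀)·log₁₀(σ'_f/σ'_0) = 0.21×6.7/(1+0.89)×log₁₀(106.93/51.325)
    = 0.74444 × 0.31877 = 0.2373 m

S_c ≈ 237 mm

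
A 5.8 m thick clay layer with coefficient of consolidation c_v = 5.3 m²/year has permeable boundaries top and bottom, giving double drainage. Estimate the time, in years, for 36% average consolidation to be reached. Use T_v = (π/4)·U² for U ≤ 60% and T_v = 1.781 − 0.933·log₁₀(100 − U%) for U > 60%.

t ≈ 0.162 years

Drainage path length: H_d = H/2 = 2.9 m (double drainage).
U ≤ 60%: T_v = (π/4)·U² = (π/4)×0.36² = 0.10179.
t = T_v·H_d²/c_v = 0.10179×2.9²/5.3 = 0.1615 years.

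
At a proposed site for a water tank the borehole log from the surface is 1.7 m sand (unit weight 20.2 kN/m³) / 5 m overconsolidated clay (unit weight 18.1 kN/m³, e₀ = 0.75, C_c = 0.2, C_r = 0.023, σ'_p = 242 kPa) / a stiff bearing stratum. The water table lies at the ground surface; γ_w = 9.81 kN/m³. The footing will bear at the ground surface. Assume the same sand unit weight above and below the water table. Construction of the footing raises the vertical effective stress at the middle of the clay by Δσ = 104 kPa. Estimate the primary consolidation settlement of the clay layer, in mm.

S_c ≈ 37.4 mm

Mid-depth of clay below the ground surface: z = 1.7 + 5/2 = 4.2 m.
Total vertical stress at mid-clay: σ_v = 20.2×1.7 + 18.1×2.5 = 79.59 kPa.
Pore pressure: u = 9.81×(4.2 − 0) = 41.202 kPa.
Initial effective stress: σ'_0 = σ_v − u = 79.59 − 41.202 = 38.388 kPa.
Final effective stress: σ'_f = 38.388 + 104 = 142.39 kPa.
σ'_f = 142.39 ≤ σ'_p = 242 kPa, so the clay remains overconsolidated and only the recompression index applies:
S_c = C_r·H/(1+e₀)·log₁₀(σ'_f/σ'_0) = 0.023×5/1.75×log₁₀(142.39/38.388)
    = 0.065713 × 0.56928 = 0.03741 m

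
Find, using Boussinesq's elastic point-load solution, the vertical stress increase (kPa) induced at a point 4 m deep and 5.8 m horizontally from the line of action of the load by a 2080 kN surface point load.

Δσ_z ≈ 3.66 kPa

Boussinesq vertical stress below a point load on an elastic half-space:
Δσ_z = 3P/(2πz²) · [1 + (r/z)²]^(−5/2)
r/z = 5.8/4 = 1.45; [1+(r/z)²]^(−5/2) = 0.058982.
Δσ_z = 3×2080/(2π×4²) × 0.058982 = 62.07 × 0.058982 = 3.661 kPa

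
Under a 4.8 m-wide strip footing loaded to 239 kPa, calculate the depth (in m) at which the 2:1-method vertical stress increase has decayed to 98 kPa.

2:1 spreading — at depth z the loaded area has grown by z in each plan dimension:
qB/(B+z) = Δσ_z ⇒ z = qB/Δσ_z − B = 239×4.8/98 − 4.8 = 6.906 m

z ≈ 6.91 m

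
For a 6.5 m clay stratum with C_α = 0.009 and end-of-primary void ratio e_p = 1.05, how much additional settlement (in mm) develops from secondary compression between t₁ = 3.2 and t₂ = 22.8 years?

Secondary compression: S_s = C_α·H/(1+e_p)·log₁₀(t₂/t₁)
S_s = 0.009×6.5/(1+1.05)×log₁₀(22.8/3.2)
    = 0.02854 × 0.8528 = 0.02434 m

S_s ≈ 24.3 mm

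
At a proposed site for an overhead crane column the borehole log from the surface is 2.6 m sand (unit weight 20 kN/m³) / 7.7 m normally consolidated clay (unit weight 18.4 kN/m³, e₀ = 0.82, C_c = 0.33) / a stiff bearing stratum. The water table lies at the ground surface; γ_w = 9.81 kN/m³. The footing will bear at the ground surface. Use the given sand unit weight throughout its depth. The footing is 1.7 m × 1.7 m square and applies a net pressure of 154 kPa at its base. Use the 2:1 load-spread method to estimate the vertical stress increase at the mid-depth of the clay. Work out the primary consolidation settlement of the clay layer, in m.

S_c ≈ 0.0646 m

Mid-depth of clay below the ground surface: z = 2.6 + 7.7/2 = 6.45 m.
Total vertical stress at mid-clay: σ_v = 20×2.6 + 18.4×3.85 = 122.84 kPa.
Pore pressure: u = 9.81×(6.45 − 0) = 63.275 kPa.
Initial effective stress: σ'_0 = σ_v − u = 122.84 − 63.275 = 59.565 kPa.
Stress increase at mid-clay by the 2:1 spreading method:
Δσ = qBL/((B+z)(L+z)) = 154×1.7×1.7/((1.7+6.45)(1.7+6.45)) = 6.7004 kPa
Final effective stress: σ'_f = σ'_0 + Δσ = 59.565 + 6.7004 = 66.265 kPa.
Normally consolidated clay, so the full stress increment lies on the virgin compression line:
S_c = C_c·H/(1+e₀)·log₁₀(σ'_f/σ'_0) = 0.33×7.7/(1+0.82)×log₁₀(66.265/59.565)
    = 1.3962 × 0.046293 = 0.06463 m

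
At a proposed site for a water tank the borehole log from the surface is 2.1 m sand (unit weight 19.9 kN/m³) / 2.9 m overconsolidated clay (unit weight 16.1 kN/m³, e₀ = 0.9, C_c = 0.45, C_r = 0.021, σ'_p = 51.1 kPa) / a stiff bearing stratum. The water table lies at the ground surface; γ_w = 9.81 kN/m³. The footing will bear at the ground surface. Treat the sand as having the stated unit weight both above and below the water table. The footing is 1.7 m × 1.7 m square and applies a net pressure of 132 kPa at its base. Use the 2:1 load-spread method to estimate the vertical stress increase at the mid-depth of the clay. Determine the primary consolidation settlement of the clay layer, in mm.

Mid-depth of clay below the ground surface: z = 2.1 + 2.9/2 = 3.55 m.
Total vertical stress at mid-clay: σ_v = 19.9×2.1 + 16.1×1.45 = 65.135 kPa.
Pore pressure: u = 9.81×(3.55 − 0) = 34.825 kPa.
Initial effective stress: σ'_0 = σ_v − u = 65.135 − 34.825 = 30.31 kPa.
Stress increase at mid-clay by the 2:1 spreading method:
Δσ = qBL/((B+z)(L+z)) = 132×1.7×1.7/((1.7+3.55)(1.7+3.55)) = 13.841 kPa
Final effective stress: σ'_f = 30.31 + 13.841 = 44.151 kPa.
σ'_f = 44.151 ≤ σ'_p = 51.1 kPa, so the clay remains overconsolidated and only the recompression index applies:
S_c = C_r·H/(1+e₀)·log₁₀(σ'_f/σ'_0) = 0.021×2.9/1.9×log₁₀(44.151/30.31)
    = 0.032052 × 0.16335 = 0.005236 m

S_c ≈ 5.24 mm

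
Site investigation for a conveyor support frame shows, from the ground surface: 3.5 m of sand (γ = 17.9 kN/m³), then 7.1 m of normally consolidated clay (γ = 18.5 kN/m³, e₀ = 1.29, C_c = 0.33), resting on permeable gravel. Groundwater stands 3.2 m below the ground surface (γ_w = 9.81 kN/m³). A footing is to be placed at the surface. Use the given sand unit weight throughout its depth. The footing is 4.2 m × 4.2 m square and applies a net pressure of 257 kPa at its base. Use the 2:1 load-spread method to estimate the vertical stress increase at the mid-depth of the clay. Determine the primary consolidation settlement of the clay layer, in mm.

Mid-depth of clay below the ground surface: z = 3.5 + 7.1/2 = 7.05 m.
Total vertical stress at mid-clay: σ_v = 17.9×3.5 + 18.5×3.55 = 128.32 kPa.
Pore pressure: u = 9.81×(7.05 − 3.2) = 37.769 kPa.
Initial effective stress: σ'_0 = σ_v − u = 128.32 − 37.769 = 90.551 kPa.
Stress increase at mid-clay by the 2:1 spreading method:
Δσ = qBL/((B+z)(L+z)) = 257×4.2×4.2/((4.2+7.05)(4.2+7.05)) = 35.82 kPa
Final effective stress: σ'_f = σ'_0 + Δσ = 90.551 + 35.82 = 126.37 kPa.
Normally consolidated clay, so the full stress increment lies on the virgin compression line:
S_c = C_c·H/(1+e₀)·log₁₀(σ'_f/σ'_0) = 0.33×7.1/(1+1.29)×log₁₀(126.37/90.551)
    = 1.0231 × 0.14475 = 0.1481 m

S_c ≈ 148 mm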